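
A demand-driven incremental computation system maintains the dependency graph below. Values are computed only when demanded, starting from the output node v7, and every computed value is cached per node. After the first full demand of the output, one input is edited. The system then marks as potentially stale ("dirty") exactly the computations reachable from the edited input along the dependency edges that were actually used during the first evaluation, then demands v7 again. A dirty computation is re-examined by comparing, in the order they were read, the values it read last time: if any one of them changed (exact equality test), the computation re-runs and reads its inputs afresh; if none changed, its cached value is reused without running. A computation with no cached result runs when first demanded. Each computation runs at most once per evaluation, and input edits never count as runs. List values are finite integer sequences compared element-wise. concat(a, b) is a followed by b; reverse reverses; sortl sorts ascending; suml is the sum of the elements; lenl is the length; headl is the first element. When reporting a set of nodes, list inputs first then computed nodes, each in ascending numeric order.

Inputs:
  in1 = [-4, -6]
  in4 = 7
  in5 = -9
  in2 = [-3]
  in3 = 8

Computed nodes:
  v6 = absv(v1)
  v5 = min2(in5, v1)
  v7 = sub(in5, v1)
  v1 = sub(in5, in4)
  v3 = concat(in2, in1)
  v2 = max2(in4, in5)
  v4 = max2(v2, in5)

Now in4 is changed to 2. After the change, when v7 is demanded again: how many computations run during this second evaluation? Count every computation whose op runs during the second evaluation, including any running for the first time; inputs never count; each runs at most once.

First evaluation (everything demanded from the output):
  v1 = sub(-9, 7) = -16
  v7 = sub(-9, -16) = 7

Propagation after the edit:
  v1: runs — in4 7->2; result -11.
  v7: runs — v1 -16->-11; result 2.

Computations that run: v1, v7 — 2 in total.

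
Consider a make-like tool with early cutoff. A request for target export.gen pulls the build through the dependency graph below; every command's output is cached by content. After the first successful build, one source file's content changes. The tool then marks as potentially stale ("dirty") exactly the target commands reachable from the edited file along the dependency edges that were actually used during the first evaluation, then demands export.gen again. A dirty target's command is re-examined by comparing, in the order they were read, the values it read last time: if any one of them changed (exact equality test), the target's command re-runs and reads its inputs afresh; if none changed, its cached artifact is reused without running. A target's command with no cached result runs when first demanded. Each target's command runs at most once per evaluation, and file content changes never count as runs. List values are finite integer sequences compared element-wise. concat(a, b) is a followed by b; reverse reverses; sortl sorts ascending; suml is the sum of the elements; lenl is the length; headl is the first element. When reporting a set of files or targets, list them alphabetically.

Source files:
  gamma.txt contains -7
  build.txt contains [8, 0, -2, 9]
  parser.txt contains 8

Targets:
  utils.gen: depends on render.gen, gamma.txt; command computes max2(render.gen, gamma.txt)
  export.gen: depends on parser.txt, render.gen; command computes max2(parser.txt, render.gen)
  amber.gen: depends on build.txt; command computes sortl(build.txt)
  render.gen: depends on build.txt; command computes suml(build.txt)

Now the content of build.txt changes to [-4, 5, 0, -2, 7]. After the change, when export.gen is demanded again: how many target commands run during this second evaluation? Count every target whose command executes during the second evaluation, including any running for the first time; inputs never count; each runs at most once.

2 target commands run: export.gen, render.gen.

First demand of the output computes:
  render.gen = suml([8, 0, -2, 9]) = 15
  export.gen = max2(8, 15) = 15

After the edit, cleaning proceeds:
  render.gen: a read changed (build.txt [8, 0, -2, 9]->[-4, 5, 0, -2, 7]) — executes, giving 6.
  export.gen: a read changed (render.gen 15->6) — executes, giving 8.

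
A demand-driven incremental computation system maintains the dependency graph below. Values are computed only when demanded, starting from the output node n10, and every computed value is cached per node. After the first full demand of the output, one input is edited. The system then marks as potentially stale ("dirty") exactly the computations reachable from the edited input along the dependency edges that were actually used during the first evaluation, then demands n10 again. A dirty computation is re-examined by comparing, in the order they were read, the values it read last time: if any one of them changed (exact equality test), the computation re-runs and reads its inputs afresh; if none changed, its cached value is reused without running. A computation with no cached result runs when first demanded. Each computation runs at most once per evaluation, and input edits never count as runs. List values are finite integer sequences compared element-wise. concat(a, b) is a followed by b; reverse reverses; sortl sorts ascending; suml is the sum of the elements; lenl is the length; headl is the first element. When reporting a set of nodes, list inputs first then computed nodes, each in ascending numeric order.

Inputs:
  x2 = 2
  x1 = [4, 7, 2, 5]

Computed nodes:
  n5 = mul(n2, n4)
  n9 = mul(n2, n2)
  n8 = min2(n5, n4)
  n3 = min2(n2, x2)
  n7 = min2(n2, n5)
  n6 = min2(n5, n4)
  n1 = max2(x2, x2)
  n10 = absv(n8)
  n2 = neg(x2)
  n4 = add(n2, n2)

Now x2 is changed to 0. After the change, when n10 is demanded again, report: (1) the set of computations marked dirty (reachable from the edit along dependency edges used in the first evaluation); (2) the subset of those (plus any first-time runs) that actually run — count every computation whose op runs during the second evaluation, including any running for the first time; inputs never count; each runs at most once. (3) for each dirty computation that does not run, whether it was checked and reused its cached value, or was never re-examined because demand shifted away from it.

Marked dirty: n2, n4, n5, n8, n10.
Computations that run: n2, n4, n5, n8, n10 — 5 in total.
Every dirty computation ran.

First evaluation (everything demanded from the output):
  n2 = neg(2) = -2
  n4 = add(-2, -2) = -4
  n5 = mul(-2, -4) = 8
  n8 = min2(8, -4) = -4
  n10 = absv(-4) = 4

Propagation after the edit:
  n2: runs — x2 2->0; result 0.
  n4: runs — n2 -2->0; n2 -2->0; result 0.
  n5: runs — n2 -2->0; n4 -4->0; result 0.
  n8: runs — n5 8->0; n4 -4->0; result 0.
  n10: runs — n8 -4->0; result 0.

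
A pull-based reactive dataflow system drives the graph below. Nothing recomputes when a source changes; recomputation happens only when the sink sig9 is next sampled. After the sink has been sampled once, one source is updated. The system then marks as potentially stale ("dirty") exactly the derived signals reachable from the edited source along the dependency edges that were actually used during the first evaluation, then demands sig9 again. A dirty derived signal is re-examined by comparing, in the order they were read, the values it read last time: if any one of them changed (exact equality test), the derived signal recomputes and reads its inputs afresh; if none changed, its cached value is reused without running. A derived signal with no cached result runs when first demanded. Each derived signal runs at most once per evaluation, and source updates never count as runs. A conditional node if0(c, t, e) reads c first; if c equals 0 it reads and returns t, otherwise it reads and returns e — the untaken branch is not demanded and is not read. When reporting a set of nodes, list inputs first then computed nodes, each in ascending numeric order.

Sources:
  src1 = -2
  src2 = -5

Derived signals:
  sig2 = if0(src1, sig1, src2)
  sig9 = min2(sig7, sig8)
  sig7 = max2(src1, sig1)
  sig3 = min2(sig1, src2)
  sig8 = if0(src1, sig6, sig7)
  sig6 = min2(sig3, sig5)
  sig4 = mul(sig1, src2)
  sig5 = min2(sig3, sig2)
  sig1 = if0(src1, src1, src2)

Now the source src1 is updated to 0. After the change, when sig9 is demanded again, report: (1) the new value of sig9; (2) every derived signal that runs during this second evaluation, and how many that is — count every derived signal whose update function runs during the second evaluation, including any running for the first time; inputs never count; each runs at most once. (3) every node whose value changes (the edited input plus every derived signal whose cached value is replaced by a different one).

New value of sig9: -5.
Derived signals that run: sig1, sig2, sig3, sig5, sig6, sig7, sig8, sig9 — 8 in total.
Values that change: src1, sig1, sig7, sig8, sig9.
Key observation: a condition flipped, so demand reaches new nodes — sig2, sig3, sig5, sig6 run for the first time.

First evaluation (everything demanded from the output):
  sig1 = if0(src1=-2 -> else branch src2) = -5
  sig7 = max2(-2, -5) = -2
  sig8 = if0(src1=-2 -> else branch sig7) = -2
  sig9 = min2(-2, -2) = -2

Propagation after the edit:
  sig1: runs — src1 -2->0; result 0.
  sig2: demanded for the first time — runs, produces 0.
  sig3: demanded for the first time — runs, produces -5.
  sig5: demanded for the first time — runs, produces -5.
  sig6: demanded for the first time — runs, produces -5.
  sig7: runs — src1 -2->0; sig1 -5->0; result 0.
  sig8: runs — src1 -2->0; sig7 -2->0; result -5.
  sig9: runs — sig7 -2->0; sig8 -2->-5; result -5.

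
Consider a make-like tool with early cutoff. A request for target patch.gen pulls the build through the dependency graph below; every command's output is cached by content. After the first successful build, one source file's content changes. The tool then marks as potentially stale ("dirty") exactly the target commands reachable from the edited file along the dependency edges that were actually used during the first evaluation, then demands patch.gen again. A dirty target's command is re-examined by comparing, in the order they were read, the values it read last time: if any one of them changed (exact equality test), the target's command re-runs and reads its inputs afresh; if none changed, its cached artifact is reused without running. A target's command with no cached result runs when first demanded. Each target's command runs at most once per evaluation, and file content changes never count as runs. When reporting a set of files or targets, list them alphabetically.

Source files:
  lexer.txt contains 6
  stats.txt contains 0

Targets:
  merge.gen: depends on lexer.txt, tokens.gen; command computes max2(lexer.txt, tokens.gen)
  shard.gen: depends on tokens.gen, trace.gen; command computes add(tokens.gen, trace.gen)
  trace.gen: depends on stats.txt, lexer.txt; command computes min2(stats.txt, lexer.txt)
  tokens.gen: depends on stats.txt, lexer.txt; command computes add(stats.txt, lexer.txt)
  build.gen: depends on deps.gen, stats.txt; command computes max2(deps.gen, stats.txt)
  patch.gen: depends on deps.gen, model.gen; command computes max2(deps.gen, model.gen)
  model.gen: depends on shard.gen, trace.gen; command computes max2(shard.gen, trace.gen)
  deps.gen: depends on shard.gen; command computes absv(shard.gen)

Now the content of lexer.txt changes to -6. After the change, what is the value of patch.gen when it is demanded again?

Demanding patch.gen again yields 12.

First demand of the output computes:
  tokens.gen = add(0, 6) = 6
  trace.gen = min2(0, 6) = 0
  shard.gen = add(6, 0) = 6
  deps.gen = absv(6) = 6
  model.gen = max2(6, 0) = 6
  patch.gen = max2(6, 6) = 6

After the edit, cleaning proceeds:
  tokens.gen: a read changed (lexer.txt 6->-6) — executes, giving -6.
  trace.gen: a read changed (lexer.txt 6->-6) — executes, giving -6.
  shard.gen: a read changed (tokens.gen 6->-6; trace.gen 0->-6) — executes, giving -12.
  deps.gen: a read changed (shard.gen 6->-12) — executes, giving 12.
  model.gen: a read changed (shard.gen 6->-12; trace.gen 0->-6) — executes, giving -6.
  patch.gen: a read changed (deps.gen 6->12; model.gen 6->-6) — executes, giving 12.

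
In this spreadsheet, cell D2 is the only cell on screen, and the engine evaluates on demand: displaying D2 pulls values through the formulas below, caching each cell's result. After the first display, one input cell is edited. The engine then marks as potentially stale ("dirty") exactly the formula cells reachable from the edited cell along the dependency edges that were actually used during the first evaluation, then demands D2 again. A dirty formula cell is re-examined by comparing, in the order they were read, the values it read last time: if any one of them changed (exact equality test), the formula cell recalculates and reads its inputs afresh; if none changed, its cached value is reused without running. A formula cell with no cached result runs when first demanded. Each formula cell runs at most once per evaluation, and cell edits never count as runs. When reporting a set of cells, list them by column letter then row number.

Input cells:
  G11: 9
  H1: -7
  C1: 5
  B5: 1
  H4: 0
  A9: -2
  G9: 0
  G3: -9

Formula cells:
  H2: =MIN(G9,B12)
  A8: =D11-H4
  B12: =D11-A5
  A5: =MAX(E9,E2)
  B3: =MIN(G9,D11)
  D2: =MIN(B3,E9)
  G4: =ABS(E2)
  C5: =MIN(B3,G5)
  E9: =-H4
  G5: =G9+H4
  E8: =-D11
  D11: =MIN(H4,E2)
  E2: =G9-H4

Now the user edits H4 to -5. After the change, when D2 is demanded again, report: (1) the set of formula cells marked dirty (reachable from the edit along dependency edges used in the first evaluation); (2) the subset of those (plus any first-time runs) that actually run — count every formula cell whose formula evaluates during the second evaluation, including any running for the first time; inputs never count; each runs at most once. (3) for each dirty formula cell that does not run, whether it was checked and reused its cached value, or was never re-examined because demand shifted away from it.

Dirty set: B3, D2, D11, E2, E9.
Run set: B3, D2, D11, E2, E9 (5 run).
All dirty formula cells ended up running.

Initial pass — values computed on the first demand:
  E2 = 0 - 0 = 0
  D11 = MIN(0, 0) = 0
  B3 = MIN(0, 0) = 0
  E9 = -(0) = 0
  D2 = MIN(0, 0) = 0

Second demand — change propagation:
  E2: re-runs because H4 0->-5; new result 5.
  D11: re-runs because H4 0->-5; E2 0->5; new result -5.
  B3: re-runs because D11 0->-5; new result -5.
  E9: re-runs because H4 0->-5; new result 5.
  D2: re-runs because B3 0->-5; E9 0->5; new result -5.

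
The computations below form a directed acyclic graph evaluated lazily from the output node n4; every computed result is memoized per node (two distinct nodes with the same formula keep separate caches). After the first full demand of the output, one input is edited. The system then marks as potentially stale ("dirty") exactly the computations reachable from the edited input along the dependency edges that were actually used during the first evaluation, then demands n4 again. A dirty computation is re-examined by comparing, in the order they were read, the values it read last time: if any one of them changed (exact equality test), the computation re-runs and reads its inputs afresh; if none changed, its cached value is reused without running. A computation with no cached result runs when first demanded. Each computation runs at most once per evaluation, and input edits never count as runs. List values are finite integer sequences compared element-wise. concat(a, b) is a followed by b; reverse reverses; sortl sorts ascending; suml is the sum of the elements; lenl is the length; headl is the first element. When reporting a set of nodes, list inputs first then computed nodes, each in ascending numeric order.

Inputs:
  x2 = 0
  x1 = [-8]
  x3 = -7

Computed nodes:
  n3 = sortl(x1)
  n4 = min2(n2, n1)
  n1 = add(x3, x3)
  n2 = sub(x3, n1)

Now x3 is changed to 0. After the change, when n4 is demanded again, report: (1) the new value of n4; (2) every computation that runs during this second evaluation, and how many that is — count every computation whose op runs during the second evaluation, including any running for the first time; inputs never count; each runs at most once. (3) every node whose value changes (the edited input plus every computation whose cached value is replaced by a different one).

Demanding n4 again yields 0.
3 computations run: n1, n2, n4.
The nodes whose values change: x3, n1, n2, n4.

First demand of the output computes:
  n1 = add(-7, -7) = -14
  n2 = sub(-7, -14) = 7
  n4 = min2(7, -14) = -14

After the edit, cleaning proceeds:
  n1: a read changed (x3 -7->0; x3 -7->0) — executes, giving 0.
  n2: a read changed (x3 -7->0; n1 -14->0) — executes, giving 0.
  n4: a read changed (n2 7->0; n1 -14->0) — executes, giving 0.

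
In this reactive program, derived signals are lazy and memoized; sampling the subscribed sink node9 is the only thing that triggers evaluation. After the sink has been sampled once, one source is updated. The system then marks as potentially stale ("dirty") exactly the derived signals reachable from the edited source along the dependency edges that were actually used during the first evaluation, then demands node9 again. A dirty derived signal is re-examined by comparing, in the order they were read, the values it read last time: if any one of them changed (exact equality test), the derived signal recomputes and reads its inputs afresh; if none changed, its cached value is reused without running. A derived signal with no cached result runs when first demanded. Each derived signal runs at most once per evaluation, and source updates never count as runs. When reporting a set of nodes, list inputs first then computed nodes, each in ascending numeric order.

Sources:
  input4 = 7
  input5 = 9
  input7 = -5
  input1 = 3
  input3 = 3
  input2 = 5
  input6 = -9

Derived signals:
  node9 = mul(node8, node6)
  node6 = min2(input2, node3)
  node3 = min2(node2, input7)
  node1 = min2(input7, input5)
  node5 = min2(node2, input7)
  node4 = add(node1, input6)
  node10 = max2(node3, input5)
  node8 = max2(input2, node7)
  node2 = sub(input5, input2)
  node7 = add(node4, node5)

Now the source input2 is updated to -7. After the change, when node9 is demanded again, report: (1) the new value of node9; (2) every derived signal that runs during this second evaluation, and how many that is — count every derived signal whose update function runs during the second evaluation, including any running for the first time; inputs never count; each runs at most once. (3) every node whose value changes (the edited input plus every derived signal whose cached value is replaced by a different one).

Demanding node9 again yields 49.
6 derived signals run: node2, node3, node5, node6, node8, node9.
The nodes whose values change: input2, node2, node6, node8, node9.
Note where the cutoff bites: node7 is checked, finds nothing changed, and keeps its cache.

First demand of the output computes:
  node1 = min2(-5, 9) = -5
  node2 = sub(9, 5) = 4
  node3 = min2(4, -5) = -5
  node4 = add(-5, -9) = -14
  node5 = min2(4, -5) = -5
  node6 = min2(5, -5) = -5
  node7 = add(-14, -5) = -19
  node8 = max2(5, -19) = 5
  node9 = mul(5, -5) = -25

After the edit, cleaning proceeds:
  node2: a read changed (input2 5->-7) — executes, giving 16.
  node3: a read changed (node2 4->16) — executes, giving -5 — identical to its old value.
  node5: a read changed (node2 4->16) — executes, giving -5 — identical to its old value.
  node6: a read changed (input2 5->-7) — executes, giving -7.
  node7: dirty, but its reads are unchanged (node4 unchanged, node5 unchanged); cached -19 stands.
  node8: a read changed (input2 5->-7) — executes, giving -7.
  node9: a read changed (node8 5->-7; node6 -5->-7) — executes, giving 49.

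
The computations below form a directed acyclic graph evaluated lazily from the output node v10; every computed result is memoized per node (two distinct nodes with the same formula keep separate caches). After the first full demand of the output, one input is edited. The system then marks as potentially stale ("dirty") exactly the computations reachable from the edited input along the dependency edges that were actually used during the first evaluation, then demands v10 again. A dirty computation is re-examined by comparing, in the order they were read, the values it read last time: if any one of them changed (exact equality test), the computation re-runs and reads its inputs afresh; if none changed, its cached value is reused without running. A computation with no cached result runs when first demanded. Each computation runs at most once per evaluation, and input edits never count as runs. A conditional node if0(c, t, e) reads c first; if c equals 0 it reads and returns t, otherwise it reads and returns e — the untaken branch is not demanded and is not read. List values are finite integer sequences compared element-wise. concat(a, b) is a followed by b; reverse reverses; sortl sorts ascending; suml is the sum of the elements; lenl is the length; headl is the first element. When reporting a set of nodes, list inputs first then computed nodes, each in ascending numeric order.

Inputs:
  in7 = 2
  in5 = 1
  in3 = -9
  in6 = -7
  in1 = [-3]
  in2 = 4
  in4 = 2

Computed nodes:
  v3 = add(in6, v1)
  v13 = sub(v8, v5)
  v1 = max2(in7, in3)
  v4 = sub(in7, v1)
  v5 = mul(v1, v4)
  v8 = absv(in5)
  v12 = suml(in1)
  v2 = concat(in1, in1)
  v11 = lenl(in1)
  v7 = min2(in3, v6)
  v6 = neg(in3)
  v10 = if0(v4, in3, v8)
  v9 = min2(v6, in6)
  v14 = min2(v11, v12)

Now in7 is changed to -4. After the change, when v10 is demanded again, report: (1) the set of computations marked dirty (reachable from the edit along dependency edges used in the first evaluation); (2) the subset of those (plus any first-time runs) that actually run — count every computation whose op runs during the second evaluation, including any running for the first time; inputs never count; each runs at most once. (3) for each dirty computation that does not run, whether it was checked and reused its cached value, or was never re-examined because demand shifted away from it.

The edit dirties: v1, v4, v10.
2 computations run: v1, v4.
Cache hits after checking: v10.
Note the absorption at v4: it re-runs yet its value is the same, leaving the output's value untouched.

First demand of the output computes:
  v1 = max2(2, -9) = 2
  v4 = sub(2, 2) = 0
  v10 = if0(v4=0 -> then branch in3) = -9

After the edit, cleaning proceeds:
  v1: a read changed (in7 2->-4) — executes, giving -4.
  v4: a read changed (in7 2->-4; v1 2->-4) — executes, giving 0 — identical to its old value.
  v10: dirty, but its reads are unchanged (v4 unchanged, in3 unchanged); cached -9 stands.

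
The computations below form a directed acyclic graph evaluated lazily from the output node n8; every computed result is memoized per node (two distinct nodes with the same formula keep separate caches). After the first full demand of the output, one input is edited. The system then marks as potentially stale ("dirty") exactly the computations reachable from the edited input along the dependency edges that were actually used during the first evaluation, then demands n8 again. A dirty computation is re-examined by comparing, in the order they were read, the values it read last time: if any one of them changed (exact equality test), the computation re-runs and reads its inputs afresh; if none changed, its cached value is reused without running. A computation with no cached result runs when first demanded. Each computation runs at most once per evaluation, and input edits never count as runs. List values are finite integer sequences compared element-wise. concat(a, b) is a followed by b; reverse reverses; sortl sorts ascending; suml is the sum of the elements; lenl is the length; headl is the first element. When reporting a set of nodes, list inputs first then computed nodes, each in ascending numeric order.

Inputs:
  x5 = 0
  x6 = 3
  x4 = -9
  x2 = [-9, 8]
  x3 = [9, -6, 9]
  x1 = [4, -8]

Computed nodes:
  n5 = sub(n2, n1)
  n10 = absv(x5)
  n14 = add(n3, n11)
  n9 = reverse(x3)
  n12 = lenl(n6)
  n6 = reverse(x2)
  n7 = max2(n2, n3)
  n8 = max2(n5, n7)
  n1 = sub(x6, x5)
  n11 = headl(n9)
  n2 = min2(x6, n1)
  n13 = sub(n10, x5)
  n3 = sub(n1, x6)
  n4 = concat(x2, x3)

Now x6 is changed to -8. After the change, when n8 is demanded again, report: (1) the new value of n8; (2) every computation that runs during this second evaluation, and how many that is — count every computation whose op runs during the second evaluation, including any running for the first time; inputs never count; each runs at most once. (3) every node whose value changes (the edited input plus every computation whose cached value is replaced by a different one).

Demanding n8 again yields 0.
6 computations run: n1, n2, n3, n5, n7, n8.
The nodes whose values change: x6, n1, n2, n7, n8.

First demand of the output computes:
  n1 = sub(3, 0) = 3
  n2 = min2(3, 3) = 3
  n3 = sub(3, 3) = 0
  n5 = sub(3, 3) = 0
  n7 = max2(3, 0) = 3
  n8 = max2(0, 3) = 3

After the edit, cleaning proceeds:
  n1: a read changed (x6 3->-8) — executes, giving -8.
  n2: a read changed (x6 3->-8; n1 3->-8) — executes, giving -8.
  n3: a read changed (n1 3->-8; x6 3->-8) — executes, giving 0 — identical to its old value.
  n5: a read changed (n2 3->-8; n1 3->-8) — executes, giving 0 — identical to its old value.
  n7: a read changed (n2 3->-8) — executes, giving 0.
  n8: a read changed (n7 3->0) — executes, giving 0.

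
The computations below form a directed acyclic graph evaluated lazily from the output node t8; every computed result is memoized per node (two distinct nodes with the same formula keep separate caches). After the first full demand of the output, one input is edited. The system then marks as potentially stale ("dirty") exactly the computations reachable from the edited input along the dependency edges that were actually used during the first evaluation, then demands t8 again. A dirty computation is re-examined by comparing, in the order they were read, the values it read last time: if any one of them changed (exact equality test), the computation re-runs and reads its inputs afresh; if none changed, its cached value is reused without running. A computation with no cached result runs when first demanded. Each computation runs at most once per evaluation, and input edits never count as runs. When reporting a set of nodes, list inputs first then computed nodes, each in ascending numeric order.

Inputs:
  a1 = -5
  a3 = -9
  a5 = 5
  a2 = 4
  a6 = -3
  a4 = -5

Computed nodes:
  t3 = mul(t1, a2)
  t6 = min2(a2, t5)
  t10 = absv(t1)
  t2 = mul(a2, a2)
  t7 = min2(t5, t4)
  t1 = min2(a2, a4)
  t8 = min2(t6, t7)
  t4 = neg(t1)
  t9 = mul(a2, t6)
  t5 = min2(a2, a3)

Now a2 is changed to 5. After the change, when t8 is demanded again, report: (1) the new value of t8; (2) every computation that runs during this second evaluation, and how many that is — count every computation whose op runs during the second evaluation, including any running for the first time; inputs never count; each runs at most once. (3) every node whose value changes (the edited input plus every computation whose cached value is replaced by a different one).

First demand of the output computes:
  t1 = min2(4, -5) = -5
  t4 = neg(-5) = 5
  t5 = min2(4, -9) = -9
  t6 = min2(4, -9) = -9
  t7 = min2(-9, 5) = -9
  t8 = min2(-9, -9) = -9

After the edit, cleaning proceeds:
  t1: a read changed (a2 4->5) — executes, giving -5 — identical to its old value.
  t4: dirty, but its reads are unchanged (t1 unchanged); cached 5 stands.
  t5: a read changed (a2 4->5) — executes, giving -9 — identical to its old value.
  t6: a read changed (a2 4->5) — executes, giving -9 — identical to its old value.
  t7: dirty, but its reads are unchanged (t5 unchanged, t4 unchanged); cached -9 stands.
  t8: dirty, but its reads are unchanged (t6 unchanged, t7 unchanged); cached -9 stands.

Note where the cutoff bites: t4 is checked, finds nothing changed, and keeps its cache.

Demanding t8 again yields -9.
3 computations run: t1, t5, t6.
The nodes whose values change: a2.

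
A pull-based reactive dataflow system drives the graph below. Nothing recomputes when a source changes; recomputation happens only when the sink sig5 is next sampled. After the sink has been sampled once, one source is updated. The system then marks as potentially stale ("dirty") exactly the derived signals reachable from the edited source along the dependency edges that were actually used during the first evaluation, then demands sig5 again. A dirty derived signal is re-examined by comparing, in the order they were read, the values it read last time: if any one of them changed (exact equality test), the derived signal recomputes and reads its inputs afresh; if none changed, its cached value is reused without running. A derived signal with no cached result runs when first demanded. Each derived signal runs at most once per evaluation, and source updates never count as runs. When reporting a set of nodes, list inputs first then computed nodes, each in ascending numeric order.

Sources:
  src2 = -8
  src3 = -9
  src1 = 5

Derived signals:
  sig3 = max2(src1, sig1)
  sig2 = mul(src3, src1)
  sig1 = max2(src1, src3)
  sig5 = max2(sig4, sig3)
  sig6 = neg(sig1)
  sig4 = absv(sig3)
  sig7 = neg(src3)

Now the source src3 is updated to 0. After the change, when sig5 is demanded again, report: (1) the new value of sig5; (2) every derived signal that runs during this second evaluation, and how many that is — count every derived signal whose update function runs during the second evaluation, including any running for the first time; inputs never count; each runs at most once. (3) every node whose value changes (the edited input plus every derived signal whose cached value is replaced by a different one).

New value of sig5: 5.
Derived signals that run: sig1 — 1 in total.
Values that change: src3.
Key observation: the change is absorbed at sig1 — it re-runs but produces the same value, and the output's value is unchanged.

First evaluation (everything demanded from the output):
  sig1 = max2(5, -9) = 5
  sig3 = max2(5, 5) = 5
  sig4 = absv(5) = 5
  sig5 = max2(5, 5) = 5

Propagation after the edit:
  sig1: runs — src3 -9->0; result 5 (same value as before).
  sig3: checked — values it read are unchanged (src1 unchanged, sig1 unchanged); reused cached 5 without running.
  sig4: checked — values it read are unchanged (sig3 unchanged); reused cached 5 without running.
  sig5: checked — values it read are unchanged (sig4 unchanged, sig3 unchanged); reused cached 5 without running.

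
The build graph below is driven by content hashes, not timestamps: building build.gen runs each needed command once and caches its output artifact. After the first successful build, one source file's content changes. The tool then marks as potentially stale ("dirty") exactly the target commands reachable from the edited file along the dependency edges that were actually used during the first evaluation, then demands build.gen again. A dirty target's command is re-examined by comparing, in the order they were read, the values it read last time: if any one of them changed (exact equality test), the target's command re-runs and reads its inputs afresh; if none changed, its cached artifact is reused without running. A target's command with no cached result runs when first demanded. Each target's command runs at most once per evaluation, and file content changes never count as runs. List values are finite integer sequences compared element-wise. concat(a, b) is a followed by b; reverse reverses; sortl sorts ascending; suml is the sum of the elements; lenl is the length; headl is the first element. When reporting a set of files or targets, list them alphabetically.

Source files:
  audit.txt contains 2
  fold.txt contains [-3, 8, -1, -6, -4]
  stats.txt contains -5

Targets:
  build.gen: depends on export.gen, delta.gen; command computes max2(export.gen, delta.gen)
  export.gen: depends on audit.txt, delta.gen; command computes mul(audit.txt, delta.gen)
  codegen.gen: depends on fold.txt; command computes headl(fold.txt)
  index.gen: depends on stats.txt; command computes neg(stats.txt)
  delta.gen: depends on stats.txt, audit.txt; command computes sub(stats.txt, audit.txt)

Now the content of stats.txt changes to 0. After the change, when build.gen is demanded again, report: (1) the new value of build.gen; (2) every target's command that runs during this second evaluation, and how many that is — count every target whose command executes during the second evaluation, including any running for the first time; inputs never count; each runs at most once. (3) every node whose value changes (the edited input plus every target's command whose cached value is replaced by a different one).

build.gen now evaluates to -2.
Run set: build.gen, delta.gen, export.gen (3 run).
Changed values: build.gen, delta.gen, export.gen, stats.txt.

Initial pass — values computed on the first demand:
  delta.gen = sub(-5, 2) = -7
  export.gen = mul(2, -7) = -14
  build.gen = max2(-14, -7) = -7

Second demand — change propagation:
  delta.gen: re-runs because stats.txt -5->0; new result -2.
  export.gen: re-runs because delta.gen -7->-2; new result -4.
  build.gen: re-runs because export.gen -14->-4; delta.gen -7->-2; new result -2.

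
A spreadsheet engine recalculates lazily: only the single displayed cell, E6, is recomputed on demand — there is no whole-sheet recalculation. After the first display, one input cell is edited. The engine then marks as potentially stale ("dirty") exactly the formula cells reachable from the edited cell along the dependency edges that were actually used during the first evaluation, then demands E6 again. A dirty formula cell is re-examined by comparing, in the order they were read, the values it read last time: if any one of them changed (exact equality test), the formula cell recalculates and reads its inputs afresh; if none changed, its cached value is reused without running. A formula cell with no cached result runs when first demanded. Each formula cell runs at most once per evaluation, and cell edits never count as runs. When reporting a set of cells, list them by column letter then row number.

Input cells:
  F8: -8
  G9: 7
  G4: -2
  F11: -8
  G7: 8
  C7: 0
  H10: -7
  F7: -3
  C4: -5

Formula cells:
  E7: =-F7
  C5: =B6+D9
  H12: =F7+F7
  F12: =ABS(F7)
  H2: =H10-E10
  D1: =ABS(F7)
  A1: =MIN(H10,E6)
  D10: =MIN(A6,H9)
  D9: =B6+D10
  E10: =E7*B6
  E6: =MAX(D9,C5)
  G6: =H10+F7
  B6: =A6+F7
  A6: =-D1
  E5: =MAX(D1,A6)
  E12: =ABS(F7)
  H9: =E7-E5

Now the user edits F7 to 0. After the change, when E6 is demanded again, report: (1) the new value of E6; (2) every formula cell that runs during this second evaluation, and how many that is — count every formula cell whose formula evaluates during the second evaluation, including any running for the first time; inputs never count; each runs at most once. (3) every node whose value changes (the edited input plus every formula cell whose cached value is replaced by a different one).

New value of E6: 0.
Formula cells that run: A6, B6, C5, D1, D9, D10, E5, E6, E7, H9 — 10 in total.
Values that change: A6, B6, C5, D1, D9, D10, E5, E6, E7, F7.

First evaluation (everything demanded from the output):
  D1 = ABS(-3) = 3
  A6 = -(3) = -3
  B6 = -3 + -3 = -6
  E5 = MAX(3, -3) = 3
  E7 = -(-3) = 3
  H9 = 3 - 3 = 0
  D10 = MIN(-3, 0) = -3
  D9 = -6 + -3 = -9
  C5 = -6 + -9 = -15
  E6 = MAX(-9, -15) = -9

Propagation after the edit:
  D1: runs — F7 -3->0; result 0.
  A6: runs — D1 3->0; result 0.
  B6: runs — A6 -3->0; F7 -3->0; result 0.
  E5: runs — D1 3->0; A6 -3->0; result 0.
  E7: runs — F7 -3->0; result 0.
  H9: runs — E7 3->0; E5 3->0; result 0 (same value as before).
  D10: runs — A6 -3->0; result 0.
  D9: runs — B6 -6->0; D10 -3->0; result 0.
  C5: runs — B6 -6->0; D9 -9->0; result 0.
  E6: runs — D9 -9->0; C5 -15->0; result 0.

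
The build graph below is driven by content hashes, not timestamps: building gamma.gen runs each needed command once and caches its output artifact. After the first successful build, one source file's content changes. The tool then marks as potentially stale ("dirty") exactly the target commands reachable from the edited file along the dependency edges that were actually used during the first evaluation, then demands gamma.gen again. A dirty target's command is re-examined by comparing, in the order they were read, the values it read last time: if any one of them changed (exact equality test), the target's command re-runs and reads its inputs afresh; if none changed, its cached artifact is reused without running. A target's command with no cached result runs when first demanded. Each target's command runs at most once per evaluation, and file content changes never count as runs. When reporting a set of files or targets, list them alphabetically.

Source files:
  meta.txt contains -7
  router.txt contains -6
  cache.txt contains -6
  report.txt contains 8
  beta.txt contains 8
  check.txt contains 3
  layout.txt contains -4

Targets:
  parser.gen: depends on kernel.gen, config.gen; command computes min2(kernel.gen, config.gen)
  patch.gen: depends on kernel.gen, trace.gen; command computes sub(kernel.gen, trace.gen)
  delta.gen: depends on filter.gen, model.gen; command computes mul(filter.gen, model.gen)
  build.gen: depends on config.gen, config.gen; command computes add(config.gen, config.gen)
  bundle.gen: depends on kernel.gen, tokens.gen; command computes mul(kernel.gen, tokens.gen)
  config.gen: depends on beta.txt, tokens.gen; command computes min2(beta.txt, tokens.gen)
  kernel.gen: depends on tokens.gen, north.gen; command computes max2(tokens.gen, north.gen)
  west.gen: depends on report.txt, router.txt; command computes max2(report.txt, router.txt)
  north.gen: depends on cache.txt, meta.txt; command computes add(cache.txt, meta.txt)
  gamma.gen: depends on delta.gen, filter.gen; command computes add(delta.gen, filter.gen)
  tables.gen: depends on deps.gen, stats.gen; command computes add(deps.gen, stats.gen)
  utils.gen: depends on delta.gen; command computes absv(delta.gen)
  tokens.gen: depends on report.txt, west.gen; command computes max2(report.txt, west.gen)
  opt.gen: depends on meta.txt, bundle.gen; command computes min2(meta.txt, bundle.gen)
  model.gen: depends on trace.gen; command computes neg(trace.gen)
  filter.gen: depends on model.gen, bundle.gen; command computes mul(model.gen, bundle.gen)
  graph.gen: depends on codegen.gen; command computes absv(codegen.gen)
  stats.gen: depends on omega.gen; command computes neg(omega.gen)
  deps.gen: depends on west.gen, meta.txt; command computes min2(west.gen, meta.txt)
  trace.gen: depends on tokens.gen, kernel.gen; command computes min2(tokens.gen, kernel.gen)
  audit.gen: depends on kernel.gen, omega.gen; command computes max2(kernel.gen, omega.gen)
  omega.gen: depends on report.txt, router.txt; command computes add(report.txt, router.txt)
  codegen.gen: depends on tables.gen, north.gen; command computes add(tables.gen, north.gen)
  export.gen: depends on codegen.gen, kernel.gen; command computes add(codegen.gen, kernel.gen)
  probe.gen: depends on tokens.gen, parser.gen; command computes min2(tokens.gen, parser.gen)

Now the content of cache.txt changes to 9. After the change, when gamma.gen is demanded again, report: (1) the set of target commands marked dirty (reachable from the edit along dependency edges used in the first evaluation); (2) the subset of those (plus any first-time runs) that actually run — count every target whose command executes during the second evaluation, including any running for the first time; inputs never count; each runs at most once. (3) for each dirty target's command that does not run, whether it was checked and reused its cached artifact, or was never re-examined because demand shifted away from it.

Dirty set: bundle.gen, delta.gen, filter.gen, gamma.gen, kernel.gen, model.gen, north.gen, trace.gen.
Run set: kernel.gen, north.gen (2 run).
Re-examined without running (cache reused): bundle.gen, delta.gen, filter.gen, gamma.gen, model.gen, trace.gen.
The important point: kernel.gen recomputes to an identical value, and the output ends up unchanged.

Initial pass — values computed on the first demand:
  north.gen = add(-6, -7) = -13
  west.gen = max2(8, -6) = 8
  tokens.gen = max2(8, 8) = 8
  kernel.gen = max2(8, -13) = 8
  bundle.gen = mul(8, 8) = 64
  trace.gen = min2(8, 8) = 8
  model.gen = neg(8) = -8
  filter.gen = mul(-8, 64) = -512
  delta.gen = mul(-512, -8) = 4096
  gamma.gen = add(4096, -512) = 3584

Second demand — change propagation:
  north.gen: re-runs because cache.txt -6->9; new result 2.
  kernel.gen: re-runs because north.gen -13->2; new result 8 (unchanged).
  bundle.gen: re-examined; everything it read last time is the same (kernel.gen unchanged, tokens.gen unchanged) — cache 64 kept, no run.
  trace.gen: re-examined; everything it read last time is the same (tokens.gen unchanged, kernel.gen unchanged) — cache 8 kept, no run.
  model.gen: re-examined; everything it read last time is the same (trace.gen unchanged) — cache -8 kept, no run.
  filter.gen: re-examined; everything it read last time is the same (model.gen unchanged, bundle.gen unchanged) — cache -512 kept, no run.
  delta.gen: re-examined; everything it read last time is the same (filter.gen unchanged, model.gen unchanged) — cache 4096 kept, no run.
  gamma.gen: re-examined; everything it read last time is the same (delta.gen unchanged, filter.gen unchanged) — cache 3584 kept, no run.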